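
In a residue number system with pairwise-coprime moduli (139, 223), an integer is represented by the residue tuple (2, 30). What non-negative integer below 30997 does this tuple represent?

Combine the congruences pairwise.
From x ≡ 2 (mod 139) write x = 2 + 139t. Substituting into x ≡ 30 (mod 223) gives 139t ≡ 28 (mod 223), and since 139⁻¹ ≡ 146 (mod 223), t ≡ 74. Hence x ≡ 2 + 139·74 = 10288 (mod 30997).

10288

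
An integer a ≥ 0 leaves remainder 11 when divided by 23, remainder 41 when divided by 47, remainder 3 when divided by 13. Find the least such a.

9441

The moduli are pairwise coprime; N = 23·47·13 = 14053.
N/23 = 611; 611 ≡ 13 (mod 23); 13·16 ≡ 1, so inverse 16.
N/47 = 299; 299 ≡ 17 (mod 47); 17·36 ≡ 1, so inverse 36.
N/13 = 1081; 1081 ≡ 2 (mod 13); 2·7 ≡ 1, so inverse 7.
a ≡ 11·611·16 + 41·299·36 + 3·1081·7 = 571561.
571561 mod 14053 = 9441.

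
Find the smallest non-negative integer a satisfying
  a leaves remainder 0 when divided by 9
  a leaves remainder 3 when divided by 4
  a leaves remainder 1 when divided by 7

99

The moduli are pairwise coprime; N = 9·4·7 = 252.
N/9 = 28; 28 ≡ 1 (mod 9), inverse 1.
N/4 = 63; 63 ≡ 3 (mod 4); 3·3 ≡ 1, so inverse 3.
N/7 = 36; 36 ≡ 1 (mod 7), inverse 1.
a ≡ 0·28·1 + 3·63·3 + 1·36·1 = 603.
603 mod 252 = 99.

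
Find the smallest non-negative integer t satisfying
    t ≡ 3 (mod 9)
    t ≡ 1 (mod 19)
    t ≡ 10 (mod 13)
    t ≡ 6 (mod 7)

The moduli are pairwise coprime; N = 9·19·13·7 = 15561.
N/9 = 1729; 1729 ≡ 1 (mod 9), inverse 1.
N/19 = 819; 819 ≡ 2 (mod 19); 2·10 ≡ 1, so inverse 10.
N/13 = 1197; 1197 ≡ 1 (mod 13), inverse 1.
N/7 = 2223; 2223 ≡ 4 (mod 7); 4·2 ≡ 1, so inverse 2.
t ≡ 3·1729·1 + 1·819·10 + 10·1197·1 + 6·2223·2 = 52023.
52023 mod 15561 = 5340.

5340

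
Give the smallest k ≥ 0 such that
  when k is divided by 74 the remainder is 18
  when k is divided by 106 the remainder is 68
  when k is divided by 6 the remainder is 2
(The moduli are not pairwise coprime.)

8972

gcd(74, 106) = 2 and 2 | (68 − 18), so the pair is consistent; merging gives k ≡ 1128 (mod 3922), where 3922 = lcm(74, 106).
gcd(3922, 6) = 2 and 2 | (2 − 1128), so the pair is consistent; merging gives k ≡ 8972 (mod 11766), where 11766 = lcm(3922, 6).
The solution is unique modulo lcm(74, 106, 6) = 11766.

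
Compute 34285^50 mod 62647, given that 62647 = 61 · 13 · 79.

28915

Mod 61: 34285 ≡ 3; 3^50 ≡ 1 (mod 61).
Mod 13: 34285 ≡ 4; by Fermat, exponent reduces to 50 mod 12 = 2; 4^2 ≡ 3 (mod 13).
Mod 79: 34285 ≡ 78; 78^50 ≡ 1 (mod 79).
Combine by CRT: x ≡ 1 (mod 61), x ≡ 3 (mod 13), x ≡ 1 (mod 79) ⇒ x ≡ 28915 (mod 62647).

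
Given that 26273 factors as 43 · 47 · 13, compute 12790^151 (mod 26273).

16954

Mod 43: 12790 ≡ 19; by Fermat, exponent reduces to 151 mod 42 = 25; 19^25 ≡ 12 (mod 43).
Mod 47: 12790 ≡ 6; by Fermat, exponent reduces to 151 mod 46 = 13; 6^13 ≡ 34 (mod 47).
Mod 13: 12790 ≡ 11; by Fermat, exponent reduces to 151 mod 12 = 7; 11^7 ≡ 2 (mod 13).
Combine by CRT: x ≡ 12 (mod 43), x ≡ 34 (mod 47), x ≡ 2 (mod 13) ⇒ x ≡ 16954 (mod 26273).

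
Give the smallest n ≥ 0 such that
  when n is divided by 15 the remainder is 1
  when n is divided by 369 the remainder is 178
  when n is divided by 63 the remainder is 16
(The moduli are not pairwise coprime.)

gcd(15, 369) = 3 and 3 | (178 − 1), so the pair is consistent; merging gives n ≡ 916 (mod 1845), where 1845 = lcm(15, 369).
gcd(1845, 63) = 9 and 9 | (16 − 916), so the pair is consistent; merging gives n ≡ 11986 (mod 12915), where 12915 = lcm(1845, 63).
The solution is unique modulo lcm(15, 369, 63) = 12915.

11986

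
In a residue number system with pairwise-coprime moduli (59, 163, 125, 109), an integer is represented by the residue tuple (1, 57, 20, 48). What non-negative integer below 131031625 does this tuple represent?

39747770

The moduli are pairwise coprime; N = 59·163·125·109 = 131031625.
N/59 = 2220875; 2220875 ≡ 56 (mod 59); 56·39 ≡ 1, so inverse 39.
N/163 = 803875; 803875 ≡ 122 (mod 163); 122·159 ≡ 1, so inverse 159.
N/125 = 1048253; 1048253 ≡ 3 (mod 125); 3·42 ≡ 1, so inverse 42.
N/109 = 1202125; 1202125 ≡ 73 (mod 109); 73·3 ≡ 1, so inverse 3.
x ≡ 1·2220875·39 + 57·803875·159 + 20·1048253·42 + 48·1202125·3 = 8425771770.
8425771770 mod 131031625 = 39747770.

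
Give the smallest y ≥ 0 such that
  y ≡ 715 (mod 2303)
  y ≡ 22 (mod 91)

gcd(2303, 91) = 7 and 7 | (22 − 715), so the pair is consistent; merging gives y ≡ 26048 (mod 29939), where 29939 = lcm(2303, 91).
The solution is unique modulo lcm(2303, 91) = 29939.

26048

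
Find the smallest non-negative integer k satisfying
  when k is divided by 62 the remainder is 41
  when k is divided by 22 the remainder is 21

gcd(62, 22) = 2 and 2 | (21 − 41), so the pair is consistent; merging gives k ≡ 351 (mod 682), where 682 = lcm(62, 22).
The solution is unique modulo lcm(62, 22) = 682.

351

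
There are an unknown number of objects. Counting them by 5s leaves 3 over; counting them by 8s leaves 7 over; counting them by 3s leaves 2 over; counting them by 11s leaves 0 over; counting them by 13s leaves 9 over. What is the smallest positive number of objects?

6743

From N ≡ 3 (mod 5) write N = 3 + 5t. Substituting into N ≡ 7 (mod 8) gives 5t ≡ 4 (mod 8), and since 5⁻¹ ≡ 5 (mod 8), t ≡ 4. Hence N ≡ 3 + 5·4 = 23 (mod 40).
From N ≡ 23 (mod 40) write N = 23 + 40t. Substituting into N ≡ 2 (mod 3) gives 40t ≡ 0 (mod 3), and since 1⁻¹ ≡ 1 (mod 3), t ≡ 0. Hence N ≡ 23 + 40·0 = 23 (mod 120).
From N ≡ 23 (mod 120) write N = 23 + 120t. Substituting into N ≡ 0 (mod 11) gives 120t ≡ 10 (mod 11), and since 10⁻¹ ≡ 10 (mod 11), t ≡ 1. Hence N ≡ 23 + 120·1 = 143 (mod 1320).
From N ≡ 143 (mod 1320) write N = 143 + 1320t. Substituting into N ≡ 9 (mod 13) gives 1320t ≡ 9 (mod 13), and since 7⁻¹ ≡ 2 (mod 13), t ≡ 5. Hence N ≡ 143 + 1320·5 = 6743 (mod 17160).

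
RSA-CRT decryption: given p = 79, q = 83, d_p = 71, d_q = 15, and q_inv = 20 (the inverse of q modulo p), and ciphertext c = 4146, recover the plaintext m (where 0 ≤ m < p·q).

m₁ = c^(d_p) mod p: c ≡ 38 (mod 79), and 38^71 mod 79 = 62.
m₂ = c^(d_q) mod q: c ≡ 79 (mod 83), and 79^15 mod 83 = 43.
h = q_inv·(m₁ − m₂) mod p = 20·(62 − 43) mod 79 = 64.
m = m₂ + h·q = 43 + 64·83 = 5355.

5355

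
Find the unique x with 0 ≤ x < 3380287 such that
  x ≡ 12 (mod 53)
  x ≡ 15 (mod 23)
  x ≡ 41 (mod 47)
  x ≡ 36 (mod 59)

1628967

From x ≡ 12 (mod 53) write x = 12 + 53t. Substituting into x ≡ 15 (mod 23) gives 53t ≡ 3 (mod 23), and since 7⁻¹ ≡ 10 (mod 23), t ≡ 7. Hence x ≡ 12 + 53·7 = 383 (mod 1219).
From x ≡ 383 (mod 1219) write x = 383 + 1219t. Substituting into x ≡ 41 (mod 47) gives 1219t ≡ 34 (mod 47), and since 44⁻¹ ≡ 31 (mod 47), t ≡ 20. Hence x ≡ 383 + 1219·20 = 24763 (mod 57293).
From x ≡ 24763 (mod 57293) write x = 24763 + 57293t. Substituting into x ≡ 36 (mod 59) gives 57293t ≡ 53 (mod 59), and since 4⁻¹ ≡ 15 (mod 59), t ≡ 28. Hence x ≡ 24763 + 57293·28 = 1628967 (mod 3380287).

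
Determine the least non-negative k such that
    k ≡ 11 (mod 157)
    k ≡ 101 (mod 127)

482

From k ≡ 11 (mod 157) write k = 11 + 157t. Substituting into k ≡ 101 (mod 127) gives 157t ≡ 90 (mod 127), and since 30⁻¹ ≡ 72 (mod 127), t ≡ 3. Hence k ≡ 11 + 157·3 = 482 (mod 19939).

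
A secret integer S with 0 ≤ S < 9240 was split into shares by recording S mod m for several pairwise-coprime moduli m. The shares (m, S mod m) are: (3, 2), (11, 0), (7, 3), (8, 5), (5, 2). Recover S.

7997

Combine the congruences pairwise.
From S ≡ 2 (mod 3) write S = 2 + 3t. Substituting into S ≡ 0 (mod 11) gives 3t ≡ 9 (mod 11), and since 3⁻¹ ≡ 4 (mod 11), t ≡ 3. Hence S ≡ 2 + 3·3 = 11 (mod 33).
From S ≡ 11 (mod 33) write S = 11 + 33t. Substituting into S ≡ 3 (mod 7) gives 33t ≡ 6 (mod 7), and since 5⁻¹ ≡ 3 (mod 7), t ≡ 4. Hence S ≡ 11 + 33·4 = 143 (mod 231).
From S ≡ 143 (mod 231) write S = 143 + 231t. Substituting into S ≡ 5 (mod 8) gives 231t ≡ 6 (mod 8), and since 7⁻¹ ≡ 7 (mod 8), t ≡ 2. Hence S ≡ 143 + 231·2 = 605 (mod 1848).
From S ≡ 605 (mod 1848) write S = 605 + 1848t. Substituting into S ≡ 2 (mod 5) gives 1848t ≡ 2 (mod 5), and since 3⁻¹ ≡ 2 (mod 5), t ≡ 4. Hence S ≡ 605 + 1848·4 = 7997 (mod 9240).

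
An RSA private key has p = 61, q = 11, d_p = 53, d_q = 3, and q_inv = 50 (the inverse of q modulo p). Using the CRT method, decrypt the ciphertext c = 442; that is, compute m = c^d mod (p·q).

m₁ = c^(d_p) mod p: c ≡ 15 (mod 61), and 15^53 mod 61 = 25.
m₂ = c^(d_q) mod q: c ≡ 2 (mod 11), and 2^3 mod 11 = 8.
h = q_inv·(m₁ − m₂) mod p = 50·(25 − 8) mod 61 = 57.
m = m₂ + h·q = 8 + 57·11 = 635.

635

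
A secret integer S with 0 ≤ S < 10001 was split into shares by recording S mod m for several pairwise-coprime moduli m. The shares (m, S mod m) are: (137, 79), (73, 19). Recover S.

4326

From S ≡ 79 (mod 137) write S = 79 + 137t. Substituting into S ≡ 19 (mod 73) gives 137t ≡ 13 (mod 73), and since 64⁻¹ ≡ 8 (mod 73), t ≡ 31. Hence S ≡ 79 + 137·31 = 4326 (mod 10001).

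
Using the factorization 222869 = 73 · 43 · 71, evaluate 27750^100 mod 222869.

Mod 73: 27750 ≡ 10; by Fermat, exponent reduces to 100 mod 72 = 28; 10^28 ≡ 72 (mod 73).
Mod 43: 27750 ≡ 15; by Fermat, exponent reduces to 100 mod 42 = 16; 15^16 ≡ 17 (mod 43).
Mod 71: 27750 ≡ 60; by Fermat, exponent reduces to 100 mod 70 = 30; 60^30 ≡ 37 (mod 71).
Combine by CRT: x ≡ 72 (mod 73), x ≡ 17 (mod 43), x ≡ 37 (mod 71) ⇒ x ≡ 99863 (mod 222869).

99863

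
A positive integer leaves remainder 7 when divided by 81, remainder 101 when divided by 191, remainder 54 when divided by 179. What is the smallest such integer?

The moduli are pairwise coprime; M = 81·191·179 = 2769309.
M/81 = 34189; 34189 ≡ 7 (mod 81); 7·58 ≡ 1, so inverse 58.
M/191 = 14499; 14499 ≡ 174 (mod 191); 174·146 ≡ 1, so inverse 146.
M/179 = 15471; 15471 ≡ 77 (mod 179); 77·93 ≡ 1, so inverse 93.
N ≡ 7·34189·58 + 101·14499·146 + 54·15471·93 = 305378350.
305378350 mod 2769309 = 754360.

754360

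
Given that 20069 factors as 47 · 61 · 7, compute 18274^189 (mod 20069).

18642

Mod 47: 18274 ≡ 38; by Fermat, exponent reduces to 189 mod 46 = 5; 38^5 ≡ 30 (mod 47).
Mod 61: 18274 ≡ 35; by Fermat, exponent reduces to 189 mod 60 = 9; 35^9 ≡ 37 (mod 61).
Mod 7: 18274 ≡ 4; by Fermat, exponent reduces to 189 mod 6 = 3; 4^3 ≡ 1 (mod 7).
Combine by CRT: x ≡ 30 (mod 47), x ≡ 37 (mod 61), x ≡ 1 (mod 7) ⇒ x ≡ 18642 (mod 20069).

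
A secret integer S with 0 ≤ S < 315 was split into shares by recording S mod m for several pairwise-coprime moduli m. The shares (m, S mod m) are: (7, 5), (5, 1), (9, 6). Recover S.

96

The moduli are pairwise coprime; N = 7·5·9 = 315.
N/7 = 45; 45 ≡ 3 (mod 7); 3·5 ≡ 1, so inverse 5.
N/5 = 63; 63 ≡ 3 (mod 5); 3·2 ≡ 1, so inverse 2.
N/9 = 35; 35 ≡ 8 (mod 9); 8·8 ≡ 1, so inverse 8.
S ≡ 5·45·5 + 1·63·2 + 6·35·8 = 2931.
2931 mod 315 = 96.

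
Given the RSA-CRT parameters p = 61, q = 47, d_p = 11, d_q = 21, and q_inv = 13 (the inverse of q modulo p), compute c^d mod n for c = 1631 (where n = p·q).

m₁ = c^(d_p) mod p: c ≡ 45 (mod 61), and 45^11 mod 61 = 36.
m₂ = c^(d_q) mod q: c ≡ 33 (mod 47), and 33^21 mod 47 = 41.
h = q_inv·(m₁ − m₂) mod p = 13·(36 − 41) mod 61 = 57.
m = m₂ + h·q = 41 + 57·47 = 2720.

2720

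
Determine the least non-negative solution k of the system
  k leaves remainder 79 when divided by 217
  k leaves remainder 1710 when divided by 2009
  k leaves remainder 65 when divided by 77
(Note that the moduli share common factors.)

59971

gcd(217, 2009) = 7 and 7 | (1710 − 79), so the pair is consistent; merging gives k ≡ 59971 (mod 62279), where 62279 = lcm(217, 2009).
gcd(62279, 77) = 7 and 7 | (65 − 59971), so the pair is consistent; merging gives k ≡ 59971 (mod 685069), where 685069 = lcm(62279, 77).
The solution is unique modulo lcm(217, 2009, 77) = 685069.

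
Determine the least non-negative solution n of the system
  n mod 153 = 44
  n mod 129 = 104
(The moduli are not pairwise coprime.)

Combine the congruences pairwise.
gcd(153, 129) = 3 and 3 | (104 − 44), so the pair is consistent; merging gives n ≡ 3716 (mod 6579), where 6579 = lcm(153, 129).
The solution is unique modulo lcm(153, 129) = 6579.

3716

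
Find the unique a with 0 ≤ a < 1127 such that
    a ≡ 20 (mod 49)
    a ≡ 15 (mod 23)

From a ≡ 20 (mod 49) write a = 20 + 49t. Substituting into a ≡ 15 (mod 23) gives 49t ≡ 18 (mod 23), and since 3⁻¹ ≡ 8 (mod 23), t ≡ 6. Hence a ≡ 20 + 49·6 = 314 (mod 1127).

314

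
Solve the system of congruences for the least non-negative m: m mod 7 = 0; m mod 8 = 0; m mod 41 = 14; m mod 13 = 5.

The moduli are pairwise coprime; N = 7·8·41·13 = 29848.
N/7 = 4264; 4264 ≡ 1 (mod 7), inverse 1.
N/8 = 3731; 3731 ≡ 3 (mod 8); 3·3 ≡ 1, so inverse 3.
N/41 = 728; 728 ≡ 31 (mod 41); 31·4 ≡ 1, so inverse 4.
N/13 = 2296; 2296 ≡ 8 (mod 13); 8·5 ≡ 1, so inverse 5.
m ≡ 0·4264·1 + 0·3731·3 + 14·728·4 + 5·2296·5 = 98168.
98168 mod 29848 = 8624.

8624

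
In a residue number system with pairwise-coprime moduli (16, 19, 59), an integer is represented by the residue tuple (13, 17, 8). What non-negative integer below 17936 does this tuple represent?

13165

The moduli are pairwise coprime; N = 16·19·59 = 17936.
N/16 = 1121; 1121 ≡ 1 (mod 16), inverse 1.
N/19 = 944; 944 ≡ 13 (mod 19); 13·3 ≡ 1, so inverse 3.
N/59 = 304; 304 ≡ 9 (mod 59); 9·46 ≡ 1, so inverse 46.
x ≡ 13·1121·1 + 17·944·3 + 8·304·46 = 174589.
174589 mod 17936 = 13165.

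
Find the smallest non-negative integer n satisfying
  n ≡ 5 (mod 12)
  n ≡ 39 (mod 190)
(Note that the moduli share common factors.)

989

gcd(12, 190) = 2 and 2 | (39 − 5), so the pair is consistent; merging gives n ≡ 989 (mod 1140), where 1140 = lcm(12, 190).
The solution is unique modulo lcm(12, 190) = 1140.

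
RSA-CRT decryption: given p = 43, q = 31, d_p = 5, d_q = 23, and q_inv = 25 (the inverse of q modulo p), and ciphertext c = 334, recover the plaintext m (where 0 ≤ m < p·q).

m₁ = c^(d_p) mod p: c ≡ 33 (mod 43), and 33^5 mod 43 = 18.
m₂ = c^(d_q) mod q: c ≡ 24 (mod 31), and 24^23 mod 31 = 21.
h = q_inv·(m₁ − m₂) mod p = 25·(18 − 21) mod 43 = 11.
m = m₂ + h·q = 21 + 11·31 = 362.

362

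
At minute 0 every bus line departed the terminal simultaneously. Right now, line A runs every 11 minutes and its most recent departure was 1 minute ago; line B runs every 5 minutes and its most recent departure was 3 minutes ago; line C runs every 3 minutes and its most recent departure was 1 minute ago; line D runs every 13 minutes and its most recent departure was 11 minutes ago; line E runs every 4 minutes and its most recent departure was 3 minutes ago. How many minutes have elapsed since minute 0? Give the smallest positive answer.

The moduli are pairwise coprime; N = 11·5·3·13·4 = 8580.
N/11 = 780; 780 ≡ 10 (mod 11); 10·10 ≡ 1, so inverse 10.
N/5 = 1716; 1716 ≡ 1 (mod 5), inverse 1.
N/3 = 2860; 2860 ≡ 1 (mod 3), inverse 1.
N/13 = 660; 660 ≡ 10 (mod 13); 10·4 ≡ 1, so inverse 4.
N/4 = 2145; 2145 ≡ 1 (mod 4), inverse 1.
t ≡ 1·780·10 + 3·1716·1 + 1·2860·1 + 11·660·4 + 3·2145·1 = 51283.
51283 mod 8580 = 8383.

8383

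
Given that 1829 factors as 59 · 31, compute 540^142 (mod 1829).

Mod 59: 540 ≡ 9; by Fermat, exponent reduces to 142 mod 58 = 26; 9^26 ≡ 45 (mod 59).
Mod 31: 540 ≡ 13; by Fermat, exponent reduces to 142 mod 30 = 22; 13^22 ≡ 9 (mod 31).
Combine by CRT: x ≡ 45 (mod 59), x ≡ 9 (mod 31) ⇒ x ≡ 753 (mod 1829).

753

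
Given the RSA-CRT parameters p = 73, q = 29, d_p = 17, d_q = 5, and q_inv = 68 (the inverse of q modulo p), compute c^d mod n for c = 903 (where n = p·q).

1633

m₁ = c^(d_p) mod p: c ≡ 27 (mod 73), and 27^17 mod 73 = 27.
m₂ = c^(d_q) mod q: c ≡ 4 (mod 29), and 4^5 mod 29 = 9.
h = q_inv·(m₁ − m₂) mod p = 68·(27 − 9) mod 73 = 56.
m = m₂ + h·q = 9 + 56·29 = 1633.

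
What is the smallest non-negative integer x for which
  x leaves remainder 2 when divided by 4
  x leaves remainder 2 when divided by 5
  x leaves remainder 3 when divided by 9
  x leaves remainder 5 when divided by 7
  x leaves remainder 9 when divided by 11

From x ≡ 2 (mod 4) write x = 2 + 4t. Substituting into x ≡ 2 (mod 5) gives 4t ≡ 0 (mod 5), and since 4⁻¹ ≡ 4 (mod 5), t ≡ 0. Hence x ≡ 2 + 4·0 = 2 (mod 20).
From x ≡ 2 (mod 20) write x = 2 + 20t. Substituting into x ≡ 3 (mod 9) gives 20t ≡ 1 (mod 9), and since 2⁻¹ ≡ 5 (mod 9), t ≡ 5. Hence x ≡ 2 + 20·5 = 102 (mod 180).
From x ≡ 102 (mod 180) write x = 102 + 180t. Substituting into x ≡ 5 (mod 7) gives 180t ≡ 1 (mod 7), and since 5⁻¹ ≡ 3 (mod 7), t ≡ 3. Hence x ≡ 102 + 180·3 = 642 (mod 1260).
From x ≡ 642 (mod 1260) write x = 642 + 1260t. Substituting into x ≡ 9 (mod 11) gives 1260t ≡ 5 (mod 11), and since 6⁻¹ ≡ 2 (mod 11), t ≡ 10. Hence x ≡ 642 + 1260·10 = 13242 (mod 13860).

13242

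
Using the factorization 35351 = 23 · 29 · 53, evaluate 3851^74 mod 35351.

29281

Mod 23: 3851 ≡ 10; by Fermat, exponent reduces to 74 mod 22 = 8; 10^8 ≡ 2 (mod 23).
Mod 29: 3851 ≡ 23; by Fermat, exponent reduces to 74 mod 28 = 18; 23^18 ≡ 20 (mod 29).
Mod 53: 3851 ≡ 35; by Fermat, exponent reduces to 74 mod 52 = 22; 35^22 ≡ 25 (mod 53).
Combine by CRT: x ≡ 2 (mod 23), x ≡ 20 (mod 29), x ≡ 25 (mod 53) ⇒ x ≡ 29281 (mod 35351).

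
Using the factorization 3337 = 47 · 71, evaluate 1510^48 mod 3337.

1023

Mod 47: 1510 ≡ 6; by Fermat, exponent reduces to 48 mod 46 = 2; 6^2 ≡ 36 (mod 47).
Mod 71: 1510 ≡ 19; 19^48 ≡ 29 (mod 71).
Combine by CRT: x ≡ 36 (mod 47), x ≡ 29 (mod 71) ⇒ x ≡ 1023 (mod 3337).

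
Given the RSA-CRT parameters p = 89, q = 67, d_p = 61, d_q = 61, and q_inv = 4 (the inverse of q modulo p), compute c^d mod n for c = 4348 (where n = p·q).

m₁ = c^(d_p) mod p: c ≡ 76 (mod 89), and 76^61 mod 89 = 26.
m₂ = c^(d_q) mod q: c ≡ 60 (mod 67), and 60^61 mod 67 = 47.
h = q_inv·(m₁ − m₂) mod p = 4·(26 − 47) mod 89 = 5.
m = m₂ + h·q = 47 + 5·67 = 382.

382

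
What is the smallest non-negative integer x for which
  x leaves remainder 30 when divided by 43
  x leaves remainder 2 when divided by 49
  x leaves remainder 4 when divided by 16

The moduli are pairwise coprime; N = 43·49·16 = 33712.
N/43 = 784; 784 ≡ 10 (mod 43); 10·13 ≡ 1, so inverse 13.
N/49 = 688; 688 ≡ 2 (mod 49); 2·25 ≡ 1, so inverse 25.
N/16 = 2107; 2107 ≡ 11 (mod 16); 11·3 ≡ 1, so inverse 3.
x ≡ 30·784·13 + 2·688·25 + 4·2107·3 = 365444.
365444 mod 33712 = 28324.

28324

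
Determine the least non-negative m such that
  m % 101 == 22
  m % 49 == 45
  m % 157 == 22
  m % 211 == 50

64839295

The moduli are pairwise coprime; N = 101·49·157·211 = 163945523.
N/101 = 1623223; 1623223 ≡ 52 (mod 101); 52·68 ≡ 1, so inverse 68.
N/49 = 3345827; 3345827 ≡ 9 (mod 49); 9·11 ≡ 1, so inverse 11.
N/157 = 1044239; 1044239 ≡ 32 (mod 157); 32·54 ≡ 1, so inverse 54.
N/211 = 776993; 776993 ≡ 91 (mod 211); 91·160 ≡ 1, so inverse 160.
m ≡ 22·1623223·68 + 45·3345827·11 + 22·1044239·54 + 50·776993·160 = 11541025905.
11541025905 mod 163945523 = 64839295.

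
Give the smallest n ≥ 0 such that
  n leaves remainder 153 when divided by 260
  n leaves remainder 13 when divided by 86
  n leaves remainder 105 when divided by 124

216733

gcd(260, 86) = 2 and 2 | (13 − 153), so the pair is consistent; merging gives n ≡ 4313 (mod 11180), where 11180 = lcm(260, 86).
gcd(11180, 124) = 4 and 4 | (105 − 4313), so the pair is consistent; merging gives n ≡ 216733 (mod 346580), where 346580 = lcm(11180, 124).
The solution is unique modulo lcm(260, 86, 124) = 346580.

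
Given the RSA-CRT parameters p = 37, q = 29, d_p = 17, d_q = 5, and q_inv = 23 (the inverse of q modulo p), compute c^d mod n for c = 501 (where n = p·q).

172

m₁ = c^(d_p) mod p: c ≡ 20 (mod 37), and 20^17 mod 37 = 24.
m₂ = c^(d_q) mod q: c ≡ 8 (mod 29), and 8^5 mod 29 = 27.
h = q_inv·(m₁ − m₂) mod p = 23·(24 − 27) mod 37 = 5.
m = m₂ + h·q = 27 + 5·29 = 172.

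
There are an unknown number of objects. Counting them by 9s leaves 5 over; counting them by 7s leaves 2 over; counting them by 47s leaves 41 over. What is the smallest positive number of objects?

464

The moduli are pairwise coprime; M = 9·7·47 = 2961.
M/9 = 329; 329 ≡ 5 (mod 9); 5·2 ≡ 1, so inverse 2.
M/7 = 423; 423 ≡ 3 (mod 7); 3·5 ≡ 1, so inverse 5.
M/47 = 63; 63 ≡ 16 (mod 47); 16·3 ≡ 1, so inverse 3.
N ≡ 5·329·2 + 2·423·5 + 41·63·3 = 15269.
15269 mod 2961 = 464.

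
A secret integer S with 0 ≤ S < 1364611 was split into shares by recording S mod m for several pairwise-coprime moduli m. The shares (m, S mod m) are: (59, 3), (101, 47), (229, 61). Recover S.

The moduli are pairwise coprime; N = 59·101·229 = 1364611.
N/59 = 23129; 23129 ≡ 1 (mod 59), inverse 1.
N/101 = 13511; 13511 ≡ 78 (mod 101); 78·79 ≡ 1, so inverse 79.
N/229 = 5959; 5959 ≡ 5 (mod 229); 5·46 ≡ 1, so inverse 46.
S ≡ 3·23129·1 + 47·13511·79 + 61·5959·46 = 66956684.
66956684 mod 1364611 = 90745.

90745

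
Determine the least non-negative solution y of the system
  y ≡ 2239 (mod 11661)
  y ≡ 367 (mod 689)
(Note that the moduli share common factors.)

Combine the congruences pairwise.
gcd(11661, 689) = 13 and 13 | (367 − 2239), so the pair is consistent; merging gives y ≡ 422035 (mod 618033), where 618033 = lcm(11661, 689).
The solution is unique modulo lcm(11661, 689) = 618033.

422035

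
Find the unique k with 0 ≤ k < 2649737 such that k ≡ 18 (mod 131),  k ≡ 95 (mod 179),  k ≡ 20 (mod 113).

648075

The moduli are pairwise coprime; N = 131·179·113 = 2649737.
N/131 = 20227; 20227 ≡ 53 (mod 131); 53·89 ≡ 1, so inverse 89.
N/179 = 14803; 14803 ≡ 125 (mod 179); 125·116 ≡ 1, so inverse 116.
N/113 = 23449; 23449 ≡ 58 (mod 113); 58·76 ≡ 1, so inverse 76.
k ≡ 18·20227·89 + 95·14803·116 + 20·23449·76 = 231175194.
231175194 mod 2649737 = 648075.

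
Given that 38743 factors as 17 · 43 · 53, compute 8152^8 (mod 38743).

17885

Mod 17: 8152 ≡ 9; 9^8 ≡ 1 (mod 17).
Mod 43: 8152 ≡ 25; 25^8 ≡ 40 (mod 43).
Mod 53: 8152 ≡ 43; 43^8 ≡ 24 (mod 53).
Combine by CRT: x ≡ 1 (mod 17), x ≡ 40 (mod 43), x ≡ 24 (mod 53) ⇒ x ≡ 17885 (mod 38743).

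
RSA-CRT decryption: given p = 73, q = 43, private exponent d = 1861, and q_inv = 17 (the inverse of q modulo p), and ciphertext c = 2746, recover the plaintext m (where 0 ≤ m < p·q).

1757

d_p = d mod (p−1) = 1861 mod 72 = 61; d_q = d mod (q−1) = 13.
m₁ = c^(d_p) mod p: c ≡ 45 (mod 73), and 45^61 mod 73 = 5.
m₂ = c^(d_q) mod q: c ≡ 37 (mod 43), and 37^13 mod 43 = 37.
h = q_inv·(m₁ − m₂) mod p = 17·(5 − 37) mod 73 = 40.
m = m₂ + h·q = 37 + 40·43 = 1757.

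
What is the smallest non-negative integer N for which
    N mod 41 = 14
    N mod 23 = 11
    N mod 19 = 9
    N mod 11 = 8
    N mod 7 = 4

679753

The moduli are pairwise coprime; M = 41·23·19·11·7 = 1379609.
M/41 = 33649; 33649 ≡ 29 (mod 41); 29·17 ≡ 1, so inverse 17.
M/23 = 59983; 59983 ≡ 22 (mod 23); 22·22 ≡ 1, so inverse 22.
M/19 = 72611; 72611 ≡ 12 (mod 19); 12·8 ≡ 1, so inverse 8.
M/11 = 125419; 125419 ≡ 8 (mod 11); 8·7 ≡ 1, so inverse 7.
M/7 = 197087; 197087 ≡ 2 (mod 7); 2·4 ≡ 1, so inverse 4.
N ≡ 14·33649·17 + 11·59983·22 + 9·72611·8 + 8·125419·7 + 4·197087·4 = 37929196.
37929196 mod 1379609 = 679753.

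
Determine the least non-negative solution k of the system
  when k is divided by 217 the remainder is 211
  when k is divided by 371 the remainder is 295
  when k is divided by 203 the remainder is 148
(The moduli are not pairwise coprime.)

272980

gcd(217, 371) = 7 and 7 | (295 − 211), so the pair is consistent; merging gives k ≡ 8457 (mod 11501), where 11501 = lcm(217, 371).
gcd(11501, 203) = 7 and 7 | (148 − 8457), so the pair is consistent; merging gives k ≡ 272980 (mod 333529), where 333529 = lcm(11501, 203).
The solution is unique modulo lcm(217, 371, 203) = 333529.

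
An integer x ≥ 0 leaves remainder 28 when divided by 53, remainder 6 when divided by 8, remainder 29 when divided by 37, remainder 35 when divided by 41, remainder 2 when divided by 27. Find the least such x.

Combine the congruences pairwise.
From x ≡ 28 (mod 53) write x = 28 + 53t. Substituting into x ≡ 6 (mod 8) gives 53t ≡ 2 (mod 8), and since 5⁻¹ ≡ 5 (mod 8), t ≡ 2. Hence x ≡ 28 + 53·2 = 134 (mod 424).
From x ≡ 134 (mod 424) write x = 134 + 424t. Substituting into x ≡ 29 (mod 37) gives 424t ≡ 6 (mod 37), and since 17⁻¹ ≡ 24 (mod 37), t ≡ 33. Hence x ≡ 134 + 424·33 = 14126 (mod 15688).
From x ≡ 14126 (mod 15688) write x = 14126 + 15688t. Substituting into x ≡ 35 (mod 41) gives 15688t ≡ 13 (mod 41), and since 26⁻¹ ≡ 30 (mod 41), t ≡ 21. Hence x ≡ 14126 + 15688·21 = 343574 (mod 643208).
From x ≡ 343574 (mod 643208) write x = 343574 + 643208t. Substituting into x ≡ 2 (mod 27) gives 643208t ≡ 3 (mod 27), and since 14⁻¹ ≡ 2 (mod 27), t ≡ 6. Hence x ≡ 343574 + 643208·6 = 4202822 (mod 17366616).

4202822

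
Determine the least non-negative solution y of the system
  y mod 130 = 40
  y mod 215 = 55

1990

gcd(130, 215) = 5 and 5 | (55 − 40), so the pair is consistent; merging gives y ≡ 1990 (mod 5590), where 5590 = lcm(130, 215).
The solution is unique modulo lcm(130, 215) = 5590.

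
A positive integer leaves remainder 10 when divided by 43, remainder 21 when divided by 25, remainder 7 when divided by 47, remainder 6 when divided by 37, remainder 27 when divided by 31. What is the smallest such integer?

45732746

The moduli are pairwise coprime; N = 43·25·47·37·31 = 57952175.
N/43 = 1347725; 1347725 ≡ 19 (mod 43); 19·34 ≡ 1, so inverse 34.
N/25 = 2318087; 2318087 ≡ 12 (mod 25); 12·23 ≡ 1, so inverse 23.
N/47 = 1233025; 1233025 ≡ 27 (mod 47); 27·7 ≡ 1, so inverse 7.
N/37 = 1566275; 1566275 ≡ 28 (mod 37); 28·4 ≡ 1, so inverse 4.
N/31 = 1869425; 1869425 ≡ 1 (mod 31), inverse 1.
x ≡ 10·1347725·34 + 21·2318087·23 + 7·1233025·7 + 6·1566275·4 + 27·1869425·1 = 1726345821.
1726345821 mod 57952175 = 45732746.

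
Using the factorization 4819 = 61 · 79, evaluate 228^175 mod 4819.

Mod 61: 228 ≡ 45; by Fermat, exponent reduces to 175 mod 60 = 55; 45^55 ≡ 48 (mod 61).
Mod 79: 228 ≡ 70; by Fermat, exponent reduces to 175 mod 78 = 19; 70^19 ≡ 53 (mod 79).
Combine by CRT: x ≡ 48 (mod 61), x ≡ 53 (mod 79) ⇒ x ≡ 2976 (mod 4819).

2976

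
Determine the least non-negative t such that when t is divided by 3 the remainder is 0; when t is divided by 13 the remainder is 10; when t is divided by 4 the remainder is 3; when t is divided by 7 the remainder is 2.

387

The moduli are pairwise coprime; N = 3·13·4·7 = 1092.
N/3 = 364; 364 ≡ 1 (mod 3), inverse 1.
N/13 = 84; 84 ≡ 6 (mod 13); 6·11 ≡ 1, so inverse 11.
N/4 = 273; 273 ≡ 1 (mod 4), inverse 1.
N/7 = 156; 156 ≡ 2 (mod 7); 2·4 ≡ 1, so inverse 4.
t ≡ 0·364·1 + 10·84·11 + 3·273·1 + 2·156·4 = 11307.
11307 mod 1092 = 387.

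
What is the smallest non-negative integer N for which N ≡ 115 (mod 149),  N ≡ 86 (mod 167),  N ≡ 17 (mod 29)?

The moduli are pairwise coprime; M = 149·167·29 = 721607.
M/149 = 4843; 4843 ≡ 75 (mod 149); 75·2 ≡ 1, so inverse 2.
M/167 = 4321; 4321 ≡ 146 (mod 167); 146·159 ≡ 1, so inverse 159.
M/29 = 24883; 24883 ≡ 1 (mod 29), inverse 1.
N ≡ 115·4843·2 + 86·4321·159 + 17·24883·1 = 60622255.
60622255 mod 721607 = 7267.

7267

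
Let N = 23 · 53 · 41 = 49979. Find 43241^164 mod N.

10167

Mod 23: 43241 ≡ 1; by Fermat, exponent reduces to 164 mod 22 = 10; 1^10 ≡ 1 (mod 23).
Mod 53: 43241 ≡ 46; by Fermat, exponent reduces to 164 mod 52 = 8; 46^8 ≡ 44 (mod 53).
Mod 41: 43241 ≡ 27; by Fermat, exponent reduces to 164 mod 40 = 4; 27^4 ≡ 40 (mod 41).
Combine by CRT: x ≡ 1 (mod 23), x ≡ 44 (mod 53), x ≡ 40 (mod 41) ⇒ x ≡ 10167 (mod 49979).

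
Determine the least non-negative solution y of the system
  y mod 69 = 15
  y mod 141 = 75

Combine the congruences pairwise.
gcd(69, 141) = 3 and 3 | (75 − 15), so the pair is consistent; merging gives y ≡ 498 (mod 3243), where 3243 = lcm(69, 141).
The solution is unique modulo lcm(69, 141) = 3243.

498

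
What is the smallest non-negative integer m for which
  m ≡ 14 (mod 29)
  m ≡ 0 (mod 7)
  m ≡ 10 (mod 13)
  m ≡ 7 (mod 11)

11788

The moduli are pairwise coprime; N = 29·7·13·11 = 29029.
N/29 = 1001; 1001 ≡ 15 (mod 29); 15·2 ≡ 1, so inverse 2.
N/7 = 4147; 4147 ≡ 3 (mod 7); 3·5 ≡ 1, so inverse 5.
N/13 = 2233; 2233 ≡ 10 (mod 13); 10·4 ≡ 1, so inverse 4.
N/11 = 2639; 2639 ≡ 10 (mod 11); 10·10 ≡ 1, so inverse 10.
m ≡ 14·1001·2 + 0·4147·5 + 10·2233·4 + 7·2639·10 = 302078.
302078 mod 29029 = 11788.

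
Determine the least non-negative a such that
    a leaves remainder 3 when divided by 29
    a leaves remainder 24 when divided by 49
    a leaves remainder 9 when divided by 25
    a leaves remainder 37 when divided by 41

1111834

The moduli are pairwise coprime; N = 29·49·25·41 = 1456525.
N/29 = 50225; 50225 ≡ 26 (mod 29); 26·19 ≡ 1, so inverse 19.
N/49 = 29725; 29725 ≡ 31 (mod 49); 31·19 ≡ 1, so inverse 19.
N/25 = 58261; 58261 ≡ 11 (mod 25); 11·16 ≡ 1, so inverse 16.
N/41 = 35525; 35525 ≡ 19 (mod 41); 19·13 ≡ 1, so inverse 13.
a ≡ 3·50225·19 + 24·29725·19 + 9·58261·16 + 37·35525·13 = 41894534.
41894534 mod 1456525 = 1111834.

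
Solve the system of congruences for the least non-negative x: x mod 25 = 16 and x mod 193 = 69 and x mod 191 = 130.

319291

The moduli are pairwise coprime; N = 25·193·191 = 921575.
N/25 = 36863; 36863 ≡ 13 (mod 25); 13·2 ≡ 1, so inverse 2.
N/193 = 4775; 4775 ≡ 143 (mod 193); 143·27 ≡ 1, so inverse 27.
N/191 = 4825; 4825 ≡ 50 (mod 191); 50·149 ≡ 1, so inverse 149.
x ≡ 16·36863·2 + 69·4775·27 + 130·4825·149 = 103535691.
103535691 mod 921575 = 319291.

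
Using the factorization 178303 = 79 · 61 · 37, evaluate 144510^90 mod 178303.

Mod 79: 144510 ≡ 19; by Fermat, exponent reduces to 90 mod 78 = 12; 19^12 ≡ 22 (mod 79).
Mod 61: 144510 ≡ 1; by Fermat, exponent reduces to 90 mod 60 = 30; 1^30 ≡ 1 (mod 61).
Mod 37: 144510 ≡ 25; by Fermat, exponent reduces to 90 mod 36 = 18; 25^18 ≡ 1 (mod 37).
Combine by CRT: x ≡ 22 (mod 79), x ≡ 1 (mod 61), x ≡ 1 (mod 37) ⇒ x ≡ 24828 (mod 178303).

24828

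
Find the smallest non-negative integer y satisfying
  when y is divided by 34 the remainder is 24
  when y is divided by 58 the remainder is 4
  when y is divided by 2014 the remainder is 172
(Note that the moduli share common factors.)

gcd(34, 58) = 2 and 2 | (4 − 24), so the pair is consistent; merging gives y ≡ 874 (mod 986), where 986 = lcm(34, 58).
gcd(986, 2014) = 2 and 2 | (172 − 874), so the pair is consistent; merging gives y ≡ 459364 (mod 992902), where 992902 = lcm(986, 2014).
The solution is unique modulo lcm(34, 58, 2014) = 992902.

459364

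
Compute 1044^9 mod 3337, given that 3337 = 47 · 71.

Mod 47: 1044 ≡ 10; 10^9 ≡ 35 (mod 47).
Mod 71: 1044 ≡ 50; 50^9 ≡ 29 (mod 71).
Combine by CRT: x ≡ 35 (mod 47), x ≡ 29 (mod 71) ⇒ x ≡ 881 (mod 3337).

881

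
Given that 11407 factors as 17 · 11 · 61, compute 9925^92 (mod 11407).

Mod 17: 9925 ≡ 14; by Fermat, exponent reduces to 92 mod 16 = 12; 14^12 ≡ 4 (mod 17).
Mod 11: 9925 ≡ 3; by Fermat, exponent reduces to 92 mod 10 = 2; 3^2 ≡ 9 (mod 11).
Mod 61: 9925 ≡ 43; by Fermat, exponent reduces to 92 mod 60 = 32; 43^32 ≡ 42 (mod 61).
Combine by CRT: x ≡ 4 (mod 17), x ≡ 9 (mod 11), x ≡ 42 (mod 61) ⇒ x ≡ 5410 (mod 11407).

5410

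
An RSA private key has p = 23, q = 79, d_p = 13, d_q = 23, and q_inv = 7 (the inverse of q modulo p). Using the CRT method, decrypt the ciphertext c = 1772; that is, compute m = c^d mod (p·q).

m₁ = c^(d_p) mod p: c ≡ 1 (mod 23), and 1^13 mod 23 = 1.
m₂ = c^(d_q) mod q: c ≡ 34 (mod 79), and 34^23 mod 79 = 68.
h = q_inv·(m₁ − m₂) mod p = 7·(1 − 68) mod 23 = 14.
m = m₂ + h·q = 68 + 14·79 = 1174.

1174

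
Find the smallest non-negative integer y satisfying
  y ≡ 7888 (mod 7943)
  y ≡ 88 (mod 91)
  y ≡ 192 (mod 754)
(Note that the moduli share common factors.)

3185088

gcd(7943, 91) = 13 and 13 | (88 − 7888), so the pair is consistent; merging gives y ≡ 15831 (mod 55601), where 55601 = lcm(7943, 91).
gcd(55601, 754) = 13 and 13 | (192 − 15831), so the pair is consistent; merging gives y ≡ 3185088 (mod 3224858), where 3224858 = lcm(55601, 754).
The solution is unique modulo lcm(7943, 91, 754) = 3224858.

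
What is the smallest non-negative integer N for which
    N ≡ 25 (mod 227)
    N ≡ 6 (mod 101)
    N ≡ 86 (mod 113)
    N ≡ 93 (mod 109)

53804019

From N ≡ 25 (mod 227) write N = 25 + 227t. Substituting into N ≡ 6 (mod 101) gives 227t ≡ 82 (mod 101), and since 25⁻¹ ≡ 97 (mod 101), t ≡ 76. Hence N ≡ 25 + 227·76 = 17277 (mod 22927).
From N ≡ 17277 (mod 22927) write N = 17277 + 22927t. Substituting into N ≡ 86 (mod 113) gives 22927t ≡ 98 (mod 113), and since 101⁻¹ ≡ 47 (mod 113), t ≡ 86. Hence N ≡ 17277 + 22927·86 = 1988999 (mod 2590751).
From N ≡ 1988999 (mod 2590751) write N = 1988999 + 2590751t. Substituting into N ≡ 93 (mod 109) gives 2590751t ≡ 17 (mod 109), and since 39⁻¹ ≡ 14 (mod 109), t ≡ 20. Hence N ≡ 1988999 + 2590751·20 = 53804019 (mod 282391859).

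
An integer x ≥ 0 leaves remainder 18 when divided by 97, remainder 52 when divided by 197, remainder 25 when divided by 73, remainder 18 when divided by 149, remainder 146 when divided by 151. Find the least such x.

The moduli are pairwise coprime; N = 97·197·73·149·151 = 31385137543.
N/97 = 323558119; 323558119 ≡ 69 (mod 97); 69·45 ≡ 1, so inverse 45.
N/197 = 159315419; 159315419 ≡ 140 (mod 197); 140·38 ≡ 1, so inverse 38.
N/73 = 429933391; 429933391 ≡ 37 (mod 73); 37·2 ≡ 1, so inverse 2.
N/149 = 210638507; 210638507 ≡ 38 (mod 149); 38·51 ≡ 1, so inverse 51.
N/151 = 207848593; 207848593 ≡ 113 (mod 151); 113·147 ≡ 1, so inverse 147.
x ≡ 18·323558119·45 + 52·159315419·38 + 25·429933391·2 + 18·210638507·51 + 146·207848593·147 = 5252598666276.
5252598666276 mod 31385137543 = 11280696595.

11280696595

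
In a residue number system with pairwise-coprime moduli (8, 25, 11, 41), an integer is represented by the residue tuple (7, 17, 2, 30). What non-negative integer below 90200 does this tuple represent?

2367

The moduli are pairwise coprime; N = 8·25·11·41 = 90200.
N/8 = 11275; 11275 ≡ 3 (mod 8); 3·3 ≡ 1, so inverse 3.
N/25 = 3608; 3608 ≡ 8 (mod 25); 8·22 ≡ 1, so inverse 22.
N/11 = 8200; 8200 ≡ 5 (mod 11); 5·9 ≡ 1, so inverse 9.
N/41 = 2200; 2200 ≡ 27 (mod 41); 27·38 ≡ 1, so inverse 38.
x ≡ 7·11275·3 + 17·3608·22 + 2·8200·9 + 30·2200·38 = 4241767.
4241767 mod 90200 = 2367.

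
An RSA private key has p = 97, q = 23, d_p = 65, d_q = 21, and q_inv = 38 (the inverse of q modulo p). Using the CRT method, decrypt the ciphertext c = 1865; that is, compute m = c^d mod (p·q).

2059

m₁ = c^(d_p) mod p: c ≡ 22 (mod 97), and 22^65 mod 97 = 22.
m₂ = c^(d_q) mod q: c ≡ 2 (mod 23), and 2^21 mod 23 = 12.
h = q_inv·(m₁ − m₂) mod p = 38·(22 − 12) mod 97 = 89.
m = m₂ + h·q = 12 + 89·23 = 2059.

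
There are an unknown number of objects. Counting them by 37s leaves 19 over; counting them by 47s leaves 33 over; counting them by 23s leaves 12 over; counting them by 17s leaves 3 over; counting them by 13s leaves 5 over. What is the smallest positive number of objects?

5485121

The moduli are pairwise coprime; M = 37·47·23·17·13 = 8839337.
M/37 = 238901; 238901 ≡ 29 (mod 37); 29·23 ≡ 1, so inverse 23.
M/47 = 188071; 188071 ≡ 24 (mod 47); 24·2 ≡ 1, so inverse 2.
M/23 = 384319; 384319 ≡ 12 (mod 23); 12·2 ≡ 1, so inverse 2.
M/17 = 519961; 519961 ≡ 16 (mod 17); 16·16 ≡ 1, so inverse 16.
M/13 = 679949; 679949 ≡ 10 (mod 13); 10·4 ≡ 1, so inverse 4.
N ≡ 19·238901·23 + 33·188071·2 + 12·384319·2 + 3·519961·16 + 5·679949·4 = 164593187.
164593187 mod 8839337 = 5485121.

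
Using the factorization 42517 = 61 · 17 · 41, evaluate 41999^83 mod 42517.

Mod 61: 41999 ≡ 31; by Fermat, exponent reduces to 83 mod 60 = 23; 31^23 ≡ 55 (mod 61).
Mod 17: 41999 ≡ 9; by Fermat, exponent reduces to 83 mod 16 = 3; 9^3 ≡ 15 (mod 17).
Mod 41: 41999 ≡ 15; by Fermat, exponent reduces to 83 mod 40 = 3; 15^3 ≡ 13 (mod 41).
Combine by CRT: x ≡ 55 (mod 61), x ≡ 15 (mod 17), x ≡ 13 (mod 41) ⇒ x ≡ 10181 (mod 42517).

10181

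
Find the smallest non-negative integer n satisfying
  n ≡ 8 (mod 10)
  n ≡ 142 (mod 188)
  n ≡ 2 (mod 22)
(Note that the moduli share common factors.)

8978

gcd(10, 188) = 2 and 2 | (142 − 8), so the pair is consistent; merging gives n ≡ 518 (mod 940), where 940 = lcm(10, 188).
gcd(940, 22) = 2 and 2 | (2 − 518), so the pair is consistent; merging gives n ≡ 8978 (mod 10340), where 10340 = lcm(940, 22).
The solution is unique modulo lcm(10, 188, 22) = 10340.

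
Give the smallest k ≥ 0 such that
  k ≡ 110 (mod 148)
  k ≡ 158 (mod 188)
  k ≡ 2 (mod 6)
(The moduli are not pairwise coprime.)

Combine the congruences pairwise.
gcd(148, 188) = 4 and 4 | (158 − 110), so the pair is consistent; merging gives k ≡ 4106 (mod 6956), where 6956 = lcm(148, 188).
gcd(6956, 6) = 2 and 2 | (2 − 4106), so the pair is consistent; merging gives k ≡ 4106 (mod 20868), where 20868 = lcm(6956, 6).
The solution is unique modulo lcm(148, 188, 6) = 20868.

4106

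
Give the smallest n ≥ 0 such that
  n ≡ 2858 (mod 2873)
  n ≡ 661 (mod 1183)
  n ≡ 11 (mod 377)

Combine the congruences pairwise.
gcd(2873, 1183) = 169 and 169 | (661 − 2858), so the pair is consistent; merging gives n ≡ 17223 (mod 20111), where 20111 = lcm(2873, 1183).
gcd(20111, 377) = 13 and 13 | (11 − 17223), so the pair is consistent; merging gives n ≡ 37334 (mod 583219), where 583219 = lcm(20111, 377).
The solution is unique modulo lcm(2873, 1183, 377) = 583219.

37334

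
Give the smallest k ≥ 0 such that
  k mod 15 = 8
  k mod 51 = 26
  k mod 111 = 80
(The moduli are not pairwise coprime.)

gcd(15, 51) = 3 and 3 | (26 − 8), so the pair is consistent; merging gives k ≡ 128 (mod 255), where 255 = lcm(15, 51).
gcd(255, 111) = 3 and 3 | (80 − 128), so the pair is consistent; merging gives k ≡ 3188 (mod 9435), where 9435 = lcm(255, 111).
The solution is unique modulo lcm(15, 51, 111) = 9435.

3188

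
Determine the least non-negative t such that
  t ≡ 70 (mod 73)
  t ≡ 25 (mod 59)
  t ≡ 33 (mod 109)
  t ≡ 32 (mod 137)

Combine the congruences pairwise.
From t ≡ 70 (mod 73) write t = 70 + 73s. Substituting into t ≡ 25 (mod 59) gives 73s ≡ 14 (mod 59), and since 14⁻¹ ≡ 38 (mod 59), s ≡ 1. Hence t ≡ 70 + 73·1 = 143 (mod 4307).
From t ≡ 143 (mod 4307) write t = 143 + 4307s. Substituting into t ≡ 33 (mod 109) gives 4307s ≡ 108 (mod 109), and since 56⁻¹ ≡ 37 (mod 109), s ≡ 72. Hence t ≡ 143 + 4307·72 = 310247 (mod 469463).
From t ≡ 310247 (mod 469463) write t = 310247 + 469463s. Substituting into t ≡ 32 (mod 137) gives 469463s ≡ 90 (mod 137), and since 101⁻¹ ≡ 19 (mod 137), s ≡ 66. Hence t ≡ 310247 + 469463·66 = 31294805 (mod 64316431).

31294805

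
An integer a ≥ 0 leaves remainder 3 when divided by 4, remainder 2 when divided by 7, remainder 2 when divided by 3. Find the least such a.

23

From a ≡ 3 (mod 4) write a = 3 + 4t. Substituting into a ≡ 2 (mod 7) gives 4t ≡ 6 (mod 7), and since 4⁻¹ ≡ 2 (mod 7), t ≡ 5. Hence a ≡ 3 + 4·5 = 23 (mod 28).
From a ≡ 23 (mod 28) write a = 23 + 28t. Substituting into a ≡ 2 (mod 3) gives 28t ≡ 0 (mod 3), and since 1⁻¹ ≡ 1 (mod 3), t ≡ 0. Hence a ≡ 23 + 28·0 = 23 (mod 84).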